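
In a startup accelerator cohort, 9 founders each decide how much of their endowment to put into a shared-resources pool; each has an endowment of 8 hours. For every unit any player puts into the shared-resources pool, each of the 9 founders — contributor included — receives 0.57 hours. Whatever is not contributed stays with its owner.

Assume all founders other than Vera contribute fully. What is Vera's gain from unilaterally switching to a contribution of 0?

3.44 hours

Switching from a contribution of 8 to 0 lets Vera keep an extra 8 hours, but lowers the shared-resources pool by 8, which costs Vera their own share of that drop: 0.57 × 8 = 4.56.
Net gain = 8 − 4.56 = 3.44. The private return per contributed unit (0.57) is below 1, so free-riding is indeed the best response regardless of what the others do.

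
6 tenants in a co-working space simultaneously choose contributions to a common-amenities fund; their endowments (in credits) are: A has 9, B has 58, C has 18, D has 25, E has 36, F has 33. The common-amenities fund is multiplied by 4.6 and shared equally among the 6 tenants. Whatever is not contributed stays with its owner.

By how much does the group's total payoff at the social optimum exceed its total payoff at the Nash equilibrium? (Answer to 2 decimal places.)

644.40 credits

The private return per contributed unit is 4.6/6 = 0.7667 < 1 for every player regardless of endowment, so the Nash equilibrium is zero contribution and the group total is Σ E_j = 9 + 58 + 18 + 25 + 36 + 33 = 179.
Each contributed unit returns 4.600 to the group, so the social optimum is full contribution by everyone: group total = 4.600 × 179 = 823.40.
Efficiency loss = (4.600 − 1) × 179 = 644.40.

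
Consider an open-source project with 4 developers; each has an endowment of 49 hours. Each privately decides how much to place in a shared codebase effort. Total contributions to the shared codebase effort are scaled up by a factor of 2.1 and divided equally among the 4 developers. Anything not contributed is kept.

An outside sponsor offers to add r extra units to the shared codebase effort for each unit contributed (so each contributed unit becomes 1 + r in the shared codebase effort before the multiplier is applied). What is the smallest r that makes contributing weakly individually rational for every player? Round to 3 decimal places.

0.905

With matching at rate r, one contributed unit becomes (1 + r) in the shared codebase effort and returns 2.1 × (1 + r) / 4 to the contributor.
Setting this equal to 1: 1 + r = 4/2.1 = 1.9048.
So the minimum matching rate is r = 1.9048 − 1 = 0.905.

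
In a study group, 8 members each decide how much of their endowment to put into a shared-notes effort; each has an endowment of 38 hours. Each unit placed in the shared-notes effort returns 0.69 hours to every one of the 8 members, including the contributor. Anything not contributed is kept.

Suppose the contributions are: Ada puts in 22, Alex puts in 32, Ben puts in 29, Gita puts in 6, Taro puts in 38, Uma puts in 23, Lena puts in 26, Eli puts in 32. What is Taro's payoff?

Total contributed: 22 + 32 + 29 + 6 + 38 + 23 + 26 + 32 = 208.
Each receives 0.69 × 208 = 143.52 from the shared-notes effort.
Taro keeps 38 − 38 = 0, so Taro's payoff is 0 + 143.52 = 143.52.

143.52 hours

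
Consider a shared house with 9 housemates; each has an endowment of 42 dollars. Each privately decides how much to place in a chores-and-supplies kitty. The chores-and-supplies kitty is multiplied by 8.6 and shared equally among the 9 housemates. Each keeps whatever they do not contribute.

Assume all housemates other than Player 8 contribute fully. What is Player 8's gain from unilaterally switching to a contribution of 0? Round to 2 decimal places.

1.87 dollars

Switching from a contribution of 42 to 0 lets Player 8 keep an extra 42 dollars, but lowers the chores-and-supplies kitty by 42, which costs Player 8 their own share of that drop: 8.6/9 × 42 = 40.13.
Net gain = 42 − 40.13 = 1.87. The private return per contributed unit (0.9556) is below 1, so free-riding is indeed the best response regardless of what the others do.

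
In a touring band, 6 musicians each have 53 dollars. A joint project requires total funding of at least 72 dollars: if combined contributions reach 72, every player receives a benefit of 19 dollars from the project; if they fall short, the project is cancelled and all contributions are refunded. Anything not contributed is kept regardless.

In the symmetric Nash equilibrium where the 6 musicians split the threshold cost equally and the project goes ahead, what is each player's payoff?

60 dollars

Equal share of the threshold: 72/6 = 12.
At this profile no one gains by cutting their contribution: any cut drops the total below 72, the project is cancelled, contributions are refunded, and the deviator ends with 53, which is less than 53 − 12 + 19 = 60. Contributing more than 12 just wastes the excess. So contributing exactly 12 is a best response.
Each player's payoff: 53 − 12 + 19 = 60.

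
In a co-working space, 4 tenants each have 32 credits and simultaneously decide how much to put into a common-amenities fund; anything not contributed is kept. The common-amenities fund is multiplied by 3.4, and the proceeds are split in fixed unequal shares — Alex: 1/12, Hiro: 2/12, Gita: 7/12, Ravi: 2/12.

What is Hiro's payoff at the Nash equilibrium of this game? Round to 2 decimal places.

A player with share s gets back 3.4·s per unit contributed, so full contribution is dominant for anyone with s > 1/3.4 = 0.2941 and zero contribution is dominant for anyone below.
Only Gita (7/12) clears that bar, contributing 32; the remaining 3 contribute 0. Total contributed: 32.
Hiro keeps 32 and receives 3.4 × 32 × 2/12 = 18.13 from the common-amenities fund, for a payoff of 50.13.

50.13 credits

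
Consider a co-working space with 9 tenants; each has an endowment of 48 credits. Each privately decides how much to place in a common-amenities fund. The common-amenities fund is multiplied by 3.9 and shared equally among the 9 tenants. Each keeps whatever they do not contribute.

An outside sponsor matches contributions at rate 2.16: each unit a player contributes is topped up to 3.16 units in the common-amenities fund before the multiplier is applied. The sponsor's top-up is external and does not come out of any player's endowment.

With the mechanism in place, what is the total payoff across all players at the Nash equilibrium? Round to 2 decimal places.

5323.97 credits

The effective private return per unit is now 3.9 × 3.16 / 9 = 1.3693 > 1, so every player's dominant strategy flips to full contribution.
So the Nash equilibrium is full contribution by all 9; the group earns 3.9 × 3.16 × 432 = 5323.97.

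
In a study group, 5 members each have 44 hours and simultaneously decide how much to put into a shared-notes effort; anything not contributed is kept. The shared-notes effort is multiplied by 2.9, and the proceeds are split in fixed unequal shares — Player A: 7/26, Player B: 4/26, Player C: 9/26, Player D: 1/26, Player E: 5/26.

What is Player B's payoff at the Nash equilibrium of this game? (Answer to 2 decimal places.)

63.63 hours

A player with share s gets back 2.9·s per unit contributed, so full contribution is dominant for anyone with s > 1/2.9 = 0.3448 and zero contribution is dominant for anyone below.
Player C alone (share 9/26) is above the threshold, contributing 44; the remaining 4 contribute 0. Total contributed: 44.
Player B keeps 44 and receives 2.9 × 44 × 4/26 = 19.63 from the shared-notes effort, for a payoff of 63.63.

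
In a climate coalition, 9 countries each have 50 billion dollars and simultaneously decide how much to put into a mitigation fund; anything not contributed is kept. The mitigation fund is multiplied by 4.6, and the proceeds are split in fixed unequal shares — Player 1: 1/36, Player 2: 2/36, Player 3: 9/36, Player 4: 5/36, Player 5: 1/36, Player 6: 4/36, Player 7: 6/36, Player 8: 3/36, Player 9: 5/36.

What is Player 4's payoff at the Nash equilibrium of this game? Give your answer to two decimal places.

Player j's private return per contributed unit is 4.6 × (j's share). Contributing is weakly dominant for j when that share is at least 1/4.6 = 0.2174, and contributing 0 is dominant otherwise.
The only share above 0.2174 is Player 3's 9/36, contributing 50; the remaining 8 contribute 0. Total contributed: 50.
Player 4 keeps 50 and receives 4.6 × 50 × 5/36 = 31.94 from the mitigation fund, for a payoff of 81.94.

81.94 billion dollars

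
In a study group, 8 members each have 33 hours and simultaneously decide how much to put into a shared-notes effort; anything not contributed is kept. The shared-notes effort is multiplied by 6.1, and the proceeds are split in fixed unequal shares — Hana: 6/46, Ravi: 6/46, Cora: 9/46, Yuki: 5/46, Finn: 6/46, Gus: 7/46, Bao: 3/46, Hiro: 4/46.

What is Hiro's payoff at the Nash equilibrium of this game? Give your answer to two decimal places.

50.50 hours

For player j, contributing a unit is worthwhile iff 6.1 × (j's share) ≥ 1, i.e. iff j's share is at least 0.1639.
The only share above 0.1639 is Cora's 9/46, contributing 33; the remaining 7 contribute 0. Total contributed: 33.
Hiro keeps 33 and receives 6.1 × 33 × 4/46 = 17.50 from the shared-notes effort, for a payoff of 50.50.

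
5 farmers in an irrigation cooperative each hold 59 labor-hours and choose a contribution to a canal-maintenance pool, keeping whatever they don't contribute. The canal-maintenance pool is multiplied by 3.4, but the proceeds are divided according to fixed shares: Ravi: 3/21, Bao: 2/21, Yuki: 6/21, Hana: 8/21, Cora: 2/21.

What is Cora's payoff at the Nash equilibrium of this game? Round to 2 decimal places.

Player j's private return per contributed unit is 3.4 × (j's share). Contributing is weakly dominant for j when that share is at least 1/3.4 = 0.2941, and contributing 0 is dominant otherwise.
Only Hana (8/21) clears that bar, contributing 59; the remaining 4 contribute 0. Total contributed: 59.
Cora keeps 59 and receives 3.4 × 59 × 2/21 = 19.10 from the canal-maintenance pool, for a payoff of 78.10.

78.10 labor-hours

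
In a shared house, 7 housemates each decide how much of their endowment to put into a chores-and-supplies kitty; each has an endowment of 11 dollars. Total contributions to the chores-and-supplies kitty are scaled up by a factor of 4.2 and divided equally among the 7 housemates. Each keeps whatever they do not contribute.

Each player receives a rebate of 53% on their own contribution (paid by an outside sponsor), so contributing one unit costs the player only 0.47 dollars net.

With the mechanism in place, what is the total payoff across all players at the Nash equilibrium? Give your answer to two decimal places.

The effective private return per unit is now (4.2/7) / 0.47 = 1.2766 > 1, so every player's dominant strategy flips to full contribution.
So the Nash equilibrium is full contribution by all 7; the group earns 7 × (11 × 0.53 + 4.2 × 11) = 364.21.

364.21 dollars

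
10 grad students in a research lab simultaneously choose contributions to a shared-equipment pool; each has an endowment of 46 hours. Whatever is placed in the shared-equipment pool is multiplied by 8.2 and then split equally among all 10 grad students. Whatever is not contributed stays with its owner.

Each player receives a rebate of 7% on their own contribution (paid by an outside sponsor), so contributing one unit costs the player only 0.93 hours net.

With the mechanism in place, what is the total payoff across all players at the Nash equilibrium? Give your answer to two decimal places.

Even with the mechanism, each unit contributed returns only (8.2/10) / 0.93 = 0.8817 per unit of net cost, so contributing nothing is still dominant.
Everyone keeps their endowment and the group total is 10 × 46 = 460.

460.00 hours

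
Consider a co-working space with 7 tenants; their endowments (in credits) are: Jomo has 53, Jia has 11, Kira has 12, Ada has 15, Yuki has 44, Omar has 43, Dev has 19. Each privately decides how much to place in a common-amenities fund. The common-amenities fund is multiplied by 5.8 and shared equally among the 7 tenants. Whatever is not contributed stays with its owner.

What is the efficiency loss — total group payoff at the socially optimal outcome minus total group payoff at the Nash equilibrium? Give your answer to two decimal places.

945.60 credits

The private return per contributed unit is 5.8/7 = 0.8286 < 1 for every player regardless of endowment, so the Nash equilibrium is zero contribution and the group total is Σ E_j = 53 + 11 + 12 + 15 + 44 + 43 + 19 = 197.
Each contributed unit returns 5.800 to the group, so the social optimum is full contribution by everyone: group total = 5.800 × 197 = 1142.60.
Efficiency loss = (5.800 − 1) × 197 = 945.60.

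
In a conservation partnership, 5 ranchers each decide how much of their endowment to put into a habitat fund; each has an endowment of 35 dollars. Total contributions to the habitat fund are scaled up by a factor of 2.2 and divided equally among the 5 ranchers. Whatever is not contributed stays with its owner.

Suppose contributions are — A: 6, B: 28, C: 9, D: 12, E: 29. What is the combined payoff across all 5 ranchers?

275.80 dollars

Total contributed: 6 + 28 + 9 + 12 + 29 = 84; total kept: 5 × 35 − 84 = 91.
The habitat fund pays out 2.2 × 84 = 184.80 in aggregate.
Group total = 91 + 184.80 = 275.80.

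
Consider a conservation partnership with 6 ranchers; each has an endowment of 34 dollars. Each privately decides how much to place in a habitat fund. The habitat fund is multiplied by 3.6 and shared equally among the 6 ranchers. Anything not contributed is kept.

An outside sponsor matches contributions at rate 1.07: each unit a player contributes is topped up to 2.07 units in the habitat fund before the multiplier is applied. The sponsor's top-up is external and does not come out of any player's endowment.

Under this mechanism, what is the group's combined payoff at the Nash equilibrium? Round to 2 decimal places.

1520.21 dollars

The effective private return per unit is now 3.6 × 2.07 / 6 = 1.2420 > 1, so every player's dominant strategy flips to full contribution.
So the Nash equilibrium is full contribution by all 6; the group earns 3.6 × 2.07 × 204 = 1520.21.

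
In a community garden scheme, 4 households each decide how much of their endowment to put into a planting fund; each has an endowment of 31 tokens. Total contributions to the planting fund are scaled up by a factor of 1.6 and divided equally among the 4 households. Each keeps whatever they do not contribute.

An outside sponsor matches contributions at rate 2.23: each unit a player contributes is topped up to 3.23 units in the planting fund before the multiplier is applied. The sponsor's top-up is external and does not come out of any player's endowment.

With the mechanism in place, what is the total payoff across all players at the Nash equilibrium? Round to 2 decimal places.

640.83 tokens

The effective private return per unit is now 1.6 × 3.23 / 4 = 1.2920 > 1, so every player's dominant strategy flips to full contribution.
At the Nash equilibrium everyone contributes 31. Group total payoff = 1.6 × 3.23 × 124 = 640.83.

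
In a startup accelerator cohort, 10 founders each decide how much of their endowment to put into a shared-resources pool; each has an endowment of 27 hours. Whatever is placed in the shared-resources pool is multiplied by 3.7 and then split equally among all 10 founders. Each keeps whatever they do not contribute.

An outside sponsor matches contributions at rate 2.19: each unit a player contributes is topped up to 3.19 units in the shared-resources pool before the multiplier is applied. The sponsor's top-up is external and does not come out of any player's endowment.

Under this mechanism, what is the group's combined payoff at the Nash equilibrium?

Under the mechanism each unit contributed yields 3.7 × 3.19 / 10 = 1.1803 back to its contributor per unit of net cost, which exceeds 1, making full contribution the dominant choice for everyone.
At the Nash equilibrium everyone contributes 27. Group total payoff = 3.7 × 3.19 × 270 = 3186.81.

3186.81 hours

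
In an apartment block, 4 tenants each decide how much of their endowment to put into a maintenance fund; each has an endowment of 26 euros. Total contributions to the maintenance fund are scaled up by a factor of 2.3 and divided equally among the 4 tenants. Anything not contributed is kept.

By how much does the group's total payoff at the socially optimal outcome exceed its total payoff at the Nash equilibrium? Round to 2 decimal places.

135.20 euros

Each contributed unit returns 2.3/4 = 0.5750 to its contributor — below 1 — so contributing 0 is dominant for every player. At the Nash equilibrium everyone keeps their 26, and the group total is 4 × 26 = 104.
Each contributed unit returns 2.300 to the group as a whole (0.5750 to each of 4 players), which exceeds 1, so the social optimum is full contribution: group total = 2.300 × 104 = 239.20.
Efficiency loss = 239.20 − 104 = 135.20.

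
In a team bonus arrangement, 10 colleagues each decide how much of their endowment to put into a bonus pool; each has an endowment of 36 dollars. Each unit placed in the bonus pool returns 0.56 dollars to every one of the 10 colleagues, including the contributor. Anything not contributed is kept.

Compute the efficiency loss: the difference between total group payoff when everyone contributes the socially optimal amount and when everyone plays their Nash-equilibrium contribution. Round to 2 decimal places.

The private return per contributed unit is 0.56 < 1, so contributing 0 is dominant for every player. At the Nash equilibrium everyone keeps their 36, and the group total is 10 × 36 = 360.
Each contributed unit returns 5.600 to the group as a whole (0.56 to each of 10 players), which exceeds 1, so the social optimum is full contribution: group total = 5.600 × 360 = 2016.00.
Efficiency loss = 2016.00 − 360 = 1656.00.

1656.00 dollars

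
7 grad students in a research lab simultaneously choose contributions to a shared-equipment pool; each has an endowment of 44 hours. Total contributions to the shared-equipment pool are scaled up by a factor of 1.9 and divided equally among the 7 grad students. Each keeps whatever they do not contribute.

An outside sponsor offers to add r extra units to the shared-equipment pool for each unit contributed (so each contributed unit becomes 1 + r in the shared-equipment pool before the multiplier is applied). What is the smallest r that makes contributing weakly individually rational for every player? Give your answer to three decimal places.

2.684

With matching at rate r, one contributed unit becomes (1 + r) in the shared-equipment pool and returns 1.9 × (1 + r) / 7 to the contributor.
Setting this equal to 1: 1 + r = 7/1.9 = 3.6842.
So the minimum matching rate is r = 3.6842 − 1 = 2.684.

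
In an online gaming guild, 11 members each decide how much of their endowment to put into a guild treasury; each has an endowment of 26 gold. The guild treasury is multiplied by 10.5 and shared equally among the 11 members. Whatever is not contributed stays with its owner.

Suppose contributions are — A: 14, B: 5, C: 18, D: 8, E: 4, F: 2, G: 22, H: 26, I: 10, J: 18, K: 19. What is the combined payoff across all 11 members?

1673.00 gold

Total contributed: 14 + 5 + 18 + 8 + 4 + 2 + 22 + 26 + 10 + 18 + 19 = 146; total kept: 11 × 26 − 146 = 140.
The guild treasury pays out 10.5 × 146 = 1533.00 in aggregate.
Group total = 140 + 1533.00 = 1673.00.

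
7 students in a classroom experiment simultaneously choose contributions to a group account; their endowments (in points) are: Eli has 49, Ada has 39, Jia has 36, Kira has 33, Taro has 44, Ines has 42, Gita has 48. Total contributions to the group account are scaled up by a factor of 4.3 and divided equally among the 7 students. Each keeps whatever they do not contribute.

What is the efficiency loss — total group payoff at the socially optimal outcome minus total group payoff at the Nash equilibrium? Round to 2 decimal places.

The private return per contributed unit is 4.3/7 = 0.6143 < 1 for every player regardless of endowment, so the Nash equilibrium is zero contribution and the group total is Σ E_j = 49 + 39 + 36 + 33 + 44 + 42 + 48 = 291.
Each contributed unit returns 4.300 to the group, so the social optimum is full contribution by everyone: group total = 4.300 × 291 = 1251.30.
Efficiency loss = (4.300 − 1) × 291 = 960.30.

960.30 points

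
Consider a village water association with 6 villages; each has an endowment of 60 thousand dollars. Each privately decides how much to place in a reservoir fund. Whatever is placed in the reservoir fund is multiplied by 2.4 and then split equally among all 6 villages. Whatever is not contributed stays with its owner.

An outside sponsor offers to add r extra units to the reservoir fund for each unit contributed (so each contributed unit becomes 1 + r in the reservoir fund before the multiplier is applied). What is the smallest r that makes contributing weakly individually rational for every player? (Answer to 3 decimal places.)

1.500

With matching at rate r, one contributed unit becomes (1 + r) in the reservoir fund and returns 2.4 × (1 + r) / 6 to the contributor.
Setting this equal to 1: 1 + r = 6/2.4 = 2.5000.
So the minimum matching rate is r = 2.5000 − 1 = 1.500.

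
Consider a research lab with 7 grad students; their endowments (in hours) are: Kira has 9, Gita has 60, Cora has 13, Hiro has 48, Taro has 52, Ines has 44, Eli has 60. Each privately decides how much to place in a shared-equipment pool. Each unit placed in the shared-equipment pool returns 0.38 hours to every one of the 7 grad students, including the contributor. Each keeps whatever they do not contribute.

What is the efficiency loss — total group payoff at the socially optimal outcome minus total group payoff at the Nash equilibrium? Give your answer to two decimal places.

The private return per contributed unit is 0.38 < 1 for everyone, so the Nash equilibrium is zero contribution and the group total is Σ E_j = 9 + 60 + 13 + 48 + 52 + 44 + 60 = 286.
Each contributed unit returns 2.660 to the group, so the social optimum is full contribution by everyone: group total = 2.660 × 286 = 760.76.
Efficiency loss = (2.660 − 1) × 286 = 474.76.

474.76 hours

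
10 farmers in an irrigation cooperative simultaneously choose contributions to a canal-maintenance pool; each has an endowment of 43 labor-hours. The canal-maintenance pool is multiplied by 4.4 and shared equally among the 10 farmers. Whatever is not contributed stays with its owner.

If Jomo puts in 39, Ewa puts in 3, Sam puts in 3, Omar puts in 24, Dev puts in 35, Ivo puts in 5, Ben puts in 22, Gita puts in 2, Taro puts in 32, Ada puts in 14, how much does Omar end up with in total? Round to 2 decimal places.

Total contributed: 39 + 3 + 3 + 24 + 35 + 5 + 22 + 2 + 32 + 14 = 179.
Each receives 4.4 × 179 / 10 = 78.76 from the canal-maintenance pool.
Omar keeps 43 − 24 = 19, so Omar's payoff is 19 + 78.76 = 97.76.

97.76 labor-hours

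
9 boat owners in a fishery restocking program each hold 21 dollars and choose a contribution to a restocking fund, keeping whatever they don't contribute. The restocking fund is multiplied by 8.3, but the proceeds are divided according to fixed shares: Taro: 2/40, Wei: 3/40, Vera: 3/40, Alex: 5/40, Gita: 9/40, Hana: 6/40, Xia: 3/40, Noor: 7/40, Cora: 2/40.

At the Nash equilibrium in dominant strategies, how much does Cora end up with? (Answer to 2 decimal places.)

A player with share s gets back 8.3·s per unit contributed, so full contribution is dominant for anyone with s > 1/8.3 = 0.1205 and zero contribution is dominant for anyone below.
Alex, Gita, Hana and Noor clear that bar, contributing 21 each; the remaining 5 contribute 0. Total contributed: 84.
Cora keeps 21 and receives 8.3 × 84 × 2/40 = 34.86 from the restocking fund, for a payoff of 55.86.

55.86 dollars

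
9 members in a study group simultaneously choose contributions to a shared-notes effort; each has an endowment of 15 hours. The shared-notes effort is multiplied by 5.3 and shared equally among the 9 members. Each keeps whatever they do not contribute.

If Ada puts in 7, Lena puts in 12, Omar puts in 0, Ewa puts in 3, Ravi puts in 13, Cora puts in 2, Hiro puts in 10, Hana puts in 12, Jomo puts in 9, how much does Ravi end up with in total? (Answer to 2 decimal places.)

Total contributed: 7 + 12 + 0 + 3 + 13 + 2 + 10 + 12 + 9 = 68.
Each receives 5.3 × 68 / 9 = 40.04 from the shared-notes effort.
Ravi keeps 15 − 13 = 2, so Ravi's payoff is 2 + 40.04 = 42.04.

42.04 hours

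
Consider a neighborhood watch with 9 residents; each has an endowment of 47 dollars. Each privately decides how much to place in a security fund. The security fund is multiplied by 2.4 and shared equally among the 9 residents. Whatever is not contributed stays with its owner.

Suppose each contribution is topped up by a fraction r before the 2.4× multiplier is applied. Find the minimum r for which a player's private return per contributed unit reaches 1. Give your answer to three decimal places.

With matching at rate r, one contributed unit becomes (1 + r) in the security fund and returns 2.4 × (1 + r) / 9 to the contributor.
Setting this equal to 1: 1 + r = 9/2.4 = 3.7500.
So the minimum matching rate is r = 3.7500 − 1 = 2.750.

2.750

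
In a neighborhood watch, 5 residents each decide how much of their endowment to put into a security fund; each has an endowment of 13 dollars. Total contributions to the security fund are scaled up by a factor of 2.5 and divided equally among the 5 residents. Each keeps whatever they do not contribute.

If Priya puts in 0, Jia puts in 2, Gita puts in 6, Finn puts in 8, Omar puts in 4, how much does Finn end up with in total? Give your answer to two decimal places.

15.00 dollars

Total contributed: 0 + 2 + 6 + 8 + 4 = 20.
Each receives 2.5 × 20 / 5 = 10.00 from the security fund.
Finn keeps 13 − 8 = 5, so Finn's payoff is 5 + 10.00 = 15.00.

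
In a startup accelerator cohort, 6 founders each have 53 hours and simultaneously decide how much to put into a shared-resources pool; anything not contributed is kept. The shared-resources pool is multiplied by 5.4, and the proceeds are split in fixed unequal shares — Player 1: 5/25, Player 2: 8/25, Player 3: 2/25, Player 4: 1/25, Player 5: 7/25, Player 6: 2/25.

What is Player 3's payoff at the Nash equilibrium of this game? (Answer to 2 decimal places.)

Player j's private return per contributed unit is 5.4 × (j's share). Contributing is weakly dominant for j when that share is at least 1/5.4 = 0.1852, and contributing 0 is dominant otherwise.
Player 1, Player 2 and Player 5 are above the threshold, contributing 53 each; the remaining 3 contribute 0. Total contributed: 159.
Player 3 keeps 53 and receives 5.4 × 159 × 2/25 = 68.69 from the shared-resources pool, for a payoff of 121.69.

121.69 hours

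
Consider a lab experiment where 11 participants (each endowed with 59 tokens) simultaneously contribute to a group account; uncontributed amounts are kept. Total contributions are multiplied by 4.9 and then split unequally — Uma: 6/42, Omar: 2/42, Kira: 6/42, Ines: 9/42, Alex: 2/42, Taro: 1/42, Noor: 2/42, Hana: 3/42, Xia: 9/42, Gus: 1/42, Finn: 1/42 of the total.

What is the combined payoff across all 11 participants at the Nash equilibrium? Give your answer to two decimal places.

1109.20 tokens

Each unit j contributes comes back to j as 4.9 × (j's share), so j prefers to contribute only if that share exceeds 1/4.9 = 0.2041; otherwise keeping the unit dominates.
The shares above 0.2041 belong to Ines and Xia, contributing 59 each; the remaining 9 contribute 0. Total contributed: 118.
The group account pays out 4.9 × 118 = 578.20 in total (split across the unequal shares, but the aggregate is all that matters for the group sum).
The 9 free-riders keep 59 each, adding 531. Group total = 531 + 578.20 = 1109.20.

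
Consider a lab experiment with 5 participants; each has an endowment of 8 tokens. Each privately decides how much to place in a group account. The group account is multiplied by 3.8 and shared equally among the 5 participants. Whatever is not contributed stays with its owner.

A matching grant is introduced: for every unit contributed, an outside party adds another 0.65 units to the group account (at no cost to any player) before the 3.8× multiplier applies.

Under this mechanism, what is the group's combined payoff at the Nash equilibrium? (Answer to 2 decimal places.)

The effective private return per unit is now 3.8 × 1.65 / 5 = 1.2540 > 1, so every player's dominant strategy flips to full contribution.
At the Nash equilibrium everyone contributes 8. Group total payoff = 3.8 × 1.65 × 40 = 250.80.

250.80 tokens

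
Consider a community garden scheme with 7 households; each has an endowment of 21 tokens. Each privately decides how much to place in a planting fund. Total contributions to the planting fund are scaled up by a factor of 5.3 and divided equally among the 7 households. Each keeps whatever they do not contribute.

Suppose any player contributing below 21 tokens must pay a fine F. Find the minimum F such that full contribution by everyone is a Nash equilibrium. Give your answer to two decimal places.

5.10 tokens

Given the others contribute fully, the best deviation is to contribute 0 (any partial contribution still incurs the fine and gives up units whose private return 0.7571 is below 1).
Deviating from 21 to 0 saves 21 tokens but forfeits the deviator's share of the drop in the planting fund: 5.3/7 × 21 = 15.90.
So the deviation gain is 21 − 15.90 = 5.10, and the fine must be at least 5.10 tokens to wipe it out.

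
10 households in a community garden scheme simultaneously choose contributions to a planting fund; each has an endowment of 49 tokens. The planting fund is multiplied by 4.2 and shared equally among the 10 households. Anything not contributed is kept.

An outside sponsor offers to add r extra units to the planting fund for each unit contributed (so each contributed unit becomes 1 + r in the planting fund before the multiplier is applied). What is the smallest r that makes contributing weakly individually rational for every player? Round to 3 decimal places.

1.381

With matching at rate r, one contributed unit becomes (1 + r) in the planting fund and returns 4.2 × (1 + r) / 10 to the contributor.
Setting this equal to 1: 1 + r = 10/4.2 = 2.3810.
So the minimum matching rate is r = 2.3810 − 1 = 1.381.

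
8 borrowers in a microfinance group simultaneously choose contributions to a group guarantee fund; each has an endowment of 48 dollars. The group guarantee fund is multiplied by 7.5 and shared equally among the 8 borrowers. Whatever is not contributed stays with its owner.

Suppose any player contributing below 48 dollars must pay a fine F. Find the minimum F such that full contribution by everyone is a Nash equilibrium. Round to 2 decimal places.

3.00 dollars

Given the others contribute fully, the best deviation is to contribute 0 (any partial contribution still incurs the fine and gives up units whose private return 0.9375 is below 1).
Deviating from 48 to 0 saves 48 dollars but forfeits the deviator's share of the drop in the group guarantee fund: 7.5/8 × 48 = 45.00.
So the deviation gain is 48 − 45.00 = 3.00, and the fine must be at least 3.00 dollars to wipe it out.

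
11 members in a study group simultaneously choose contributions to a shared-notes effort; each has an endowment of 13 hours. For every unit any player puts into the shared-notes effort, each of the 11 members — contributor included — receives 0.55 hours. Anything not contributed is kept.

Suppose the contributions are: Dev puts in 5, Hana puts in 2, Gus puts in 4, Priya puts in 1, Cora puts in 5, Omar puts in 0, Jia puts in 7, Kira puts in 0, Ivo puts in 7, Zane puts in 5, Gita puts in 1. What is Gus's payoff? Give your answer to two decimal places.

Total contributed: 5 + 2 + 4 + 1 + 5 + 0 + 7 + 0 + 7 + 5 + 1 = 37.
Each receives 0.55 × 37 = 20.35 from the shared-notes effort.
Gus keeps 13 − 4 = 9, so Gus's payoff is 9 + 20.35 = 29.35.

29.35 hours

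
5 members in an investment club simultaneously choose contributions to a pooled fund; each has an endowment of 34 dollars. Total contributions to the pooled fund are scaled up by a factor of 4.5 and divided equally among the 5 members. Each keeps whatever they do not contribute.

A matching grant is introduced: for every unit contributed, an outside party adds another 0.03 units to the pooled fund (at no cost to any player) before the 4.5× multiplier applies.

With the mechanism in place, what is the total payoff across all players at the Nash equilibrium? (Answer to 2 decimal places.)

With the mechanism, a contributed unit returns 4.5 × 1.03 / 5 = 0.9270 per unit of net cost — still below 1 — so contributing 0 remains dominant for every player.
Everyone keeps their endowment and the group total is 5 × 34 = 170.

170.00 dollars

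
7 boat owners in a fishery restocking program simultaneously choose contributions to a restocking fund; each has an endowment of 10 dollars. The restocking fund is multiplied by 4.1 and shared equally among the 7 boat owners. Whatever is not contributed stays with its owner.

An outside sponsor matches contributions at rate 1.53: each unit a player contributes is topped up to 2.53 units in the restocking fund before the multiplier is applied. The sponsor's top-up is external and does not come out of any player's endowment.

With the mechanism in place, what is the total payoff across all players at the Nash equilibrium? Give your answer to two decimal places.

With the mechanism, a contributed unit returns 4.1 × 2.53 / 7 = 1.4819 per unit of net cost to the contributor — now above 1 — so contributing fully is weakly dominant for every player.
At the Nash equilibrium everyone contributes 10. Group total payoff = 4.1 × 2.53 × 70 = 726.11.

726.11 dollars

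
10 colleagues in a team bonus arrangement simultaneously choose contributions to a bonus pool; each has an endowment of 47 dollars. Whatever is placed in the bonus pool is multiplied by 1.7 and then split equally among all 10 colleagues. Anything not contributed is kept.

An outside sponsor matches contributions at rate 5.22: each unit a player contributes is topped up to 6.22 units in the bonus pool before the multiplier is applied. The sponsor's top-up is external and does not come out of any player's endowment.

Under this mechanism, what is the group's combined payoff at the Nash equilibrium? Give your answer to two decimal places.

Under the mechanism each unit contributed yields 1.7 × 6.22 / 10 = 1.0574 back to its contributor per unit of net cost, which exceeds 1, making full contribution the dominant choice for everyone.
At the Nash equilibrium everyone contributes 47. Group total payoff = 1.7 × 6.22 × 470 = 4969.78.

4969.78 dollars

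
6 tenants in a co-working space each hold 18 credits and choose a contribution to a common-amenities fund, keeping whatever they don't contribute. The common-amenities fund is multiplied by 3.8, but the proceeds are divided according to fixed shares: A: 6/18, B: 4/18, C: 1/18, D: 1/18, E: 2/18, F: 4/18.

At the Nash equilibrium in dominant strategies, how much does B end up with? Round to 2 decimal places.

33.20 credits

Each unit j contributes comes back to j as 3.8 × (j's share), so j prefers to contribute only if that share exceeds 1/3.8 = 0.2632; otherwise keeping the unit dominates.
The only share above 0.2632 is A's 6/18, contributing 18; the remaining 5 contribute 0. Total contributed: 18.
B keeps 18 and receives 3.8 × 18 × 4/18 = 15.20 from the common-amenities fund, for a payoff of 33.20.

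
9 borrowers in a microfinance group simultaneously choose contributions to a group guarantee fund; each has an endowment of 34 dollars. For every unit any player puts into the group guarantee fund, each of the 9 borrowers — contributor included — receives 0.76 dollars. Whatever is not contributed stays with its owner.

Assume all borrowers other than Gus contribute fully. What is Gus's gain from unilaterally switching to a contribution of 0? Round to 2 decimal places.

8.16 dollars

Switching from a contribution of 34 to 0 lets Gus keep an extra 34 dollars, but lowers the group guarantee fund by 34, which costs Gus their own share of that drop: 0.76 × 34 = 25.84.
Net gain = 34 − 25.84 = 8.16. The private return per contributed unit (0.76) is below 1, so free-riding is indeed the best response regardless of what the others do.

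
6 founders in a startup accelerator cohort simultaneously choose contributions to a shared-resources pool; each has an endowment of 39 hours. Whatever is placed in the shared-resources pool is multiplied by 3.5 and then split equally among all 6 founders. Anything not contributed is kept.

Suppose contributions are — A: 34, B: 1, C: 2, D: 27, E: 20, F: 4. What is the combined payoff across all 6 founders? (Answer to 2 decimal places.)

454.00 hours

Total contributed: 34 + 1 + 2 + 27 + 20 + 4 = 88; total kept: 6 × 39 − 88 = 146.
The shared-resources pool pays out 3.5 × 88 = 308.00 in aggregate.
Group total = 146 + 308.00 = 454.00.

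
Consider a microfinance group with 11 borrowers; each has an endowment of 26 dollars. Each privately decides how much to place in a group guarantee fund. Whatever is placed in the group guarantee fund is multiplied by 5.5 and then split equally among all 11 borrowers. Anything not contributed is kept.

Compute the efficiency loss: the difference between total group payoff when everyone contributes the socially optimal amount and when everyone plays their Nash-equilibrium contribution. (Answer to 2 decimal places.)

Each contributed unit returns 5.5/11 = 0.5000 to its contributor — below 1 — so contributing 0 is dominant for every player. At the Nash equilibrium everyone keeps their 26, and the group total is 11 × 26 = 286.
Each contributed unit returns 5.500 to the group as a whole (0.5000 to each of 11 players), which exceeds 1, so the social optimum is full contribution: group total = 5.500 × 286 = 1573.00.
Efficiency loss = 1573.00 − 286 = 1287.00.

1287.00 dollars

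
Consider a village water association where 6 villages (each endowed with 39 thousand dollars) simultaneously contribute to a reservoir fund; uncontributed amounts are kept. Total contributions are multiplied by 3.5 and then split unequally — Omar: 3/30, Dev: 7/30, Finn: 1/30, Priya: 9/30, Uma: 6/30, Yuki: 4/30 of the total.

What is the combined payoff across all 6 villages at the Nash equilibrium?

Each unit j contributes comes back to j as 3.5 × (j's share), so j prefers to contribute only if that share exceeds 1/3.5 = 0.2857; otherwise keeping the unit dominates.
The only share above 0.2857 is Priya's 9/30, contributing 39; the remaining 5 contribute 0. Total contributed: 39.
The reservoir fund pays out 3.5 × 39 = 136.50 in total (split across the unequal shares, but the aggregate is all that matters for the group sum).
The 5 free-riders keep 39 each, adding 195. Group total = 195 + 136.50 = 331.50.

331.50 thousand dollars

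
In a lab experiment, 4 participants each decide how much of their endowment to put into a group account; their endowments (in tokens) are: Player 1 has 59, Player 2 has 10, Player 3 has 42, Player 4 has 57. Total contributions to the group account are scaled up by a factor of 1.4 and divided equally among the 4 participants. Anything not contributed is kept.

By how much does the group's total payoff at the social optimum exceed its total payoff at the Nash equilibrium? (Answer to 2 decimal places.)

The private return per contributed unit is 1.4/4 = 0.3500 < 1 for every player regardless of endowment, so the Nash equilibrium is zero contribution and the group total is Σ E_j = 59 + 10 + 42 + 57 = 168.
Each contributed unit returns 1.400 to the group, so the social optimum is full contribution by everyone: group total = 1.400 × 168 = 235.20.
Efficiency loss = (1.400 − 1) × 168 = 67.20.

67.20 tokens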